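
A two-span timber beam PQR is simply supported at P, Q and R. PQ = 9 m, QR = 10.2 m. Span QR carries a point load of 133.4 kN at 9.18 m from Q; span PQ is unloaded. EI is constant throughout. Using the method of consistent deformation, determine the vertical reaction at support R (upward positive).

Take M_Q as the redundant. Released structure: two simple spans PQ and QR with a hinge at Q.
Rotations at Q on the released spans (each span's end-slope, ×1/EI):
  span QR: point load 133.4 at a = 9.18: Pab(L + b)/(6LEI) = 229/EI
  relative rotation θ_0 = (0 + 229)/EI = 229/EI
A unit hogging moment at Q produces rotation L₁/(3EI) + L₂/(3EI) = 6.4/EI.
Compatibility: M_Q·(L₁+L₂)/(3EI) = θ_0, giving M_Q = 35.78 kN·m (hogging).
Span QR, ΣM about R: R_Q^{QR}·10.2 = 136.1 + 35.78, so R_Q^{QR} = 16.85 kN and R_R = 133.4 − 16.85 = 116.6 kN.

R_R = 116.6 kN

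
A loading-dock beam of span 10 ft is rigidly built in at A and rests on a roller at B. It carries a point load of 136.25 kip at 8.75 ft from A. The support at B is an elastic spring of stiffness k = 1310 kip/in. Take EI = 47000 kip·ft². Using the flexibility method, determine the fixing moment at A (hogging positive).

Take the reaction at B as the redundant and release it; the primary structure is a cantilever fixed at A.
Downward deflection at the released point B due to the loads:
  point load 136.25 at a = 8.75: Pa²(3L − a)/(6EI) = 36945/EI
Flexibility coefficient — unit upward force at B: δ_{BB} = L³/(3EI) = 333.3/EI.
With EI = 47000 kip·ft²: δ_0 = 0.78607 ft and δ_{BB} = 0.007092 ft/kip.
Compatibility — the spring shortens by R_B/k under the reaction it provides: δ_0 − R_B·δ_{BB} = R_B/k. With 1/k = 1/(1310×12) ft/kip = 0.000064 ft/kip, R_B = δ_0 / (δ_{BB} + 1/k) = 0.78607 / (0.007092 + 0.000064) = 109.9 kip.
Moment equilibrium about A: M_A = Σ(load moments about A) − R_B·L = 1192 − 109.9×10 = 93.68 kip·ft.

M_A = 93.68 kip·ft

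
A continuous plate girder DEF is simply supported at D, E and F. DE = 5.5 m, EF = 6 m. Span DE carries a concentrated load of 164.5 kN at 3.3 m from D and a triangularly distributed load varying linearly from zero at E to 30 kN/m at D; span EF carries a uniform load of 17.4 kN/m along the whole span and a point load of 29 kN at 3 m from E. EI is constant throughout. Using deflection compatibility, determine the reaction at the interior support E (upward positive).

R_E = 250.8 kN

Release continuity at E by inserting a hinge; the redundant is the internal moment M_E. The primary structure is two simply-supported spans DE and EF.
Rotations at E on the released spans (each span's end-slope, ×1/EI):
  span DE: point load 164.5 at a = 3.3: Pab(L + a)/(6LEI) = 318.5/EI
  span DE: triangular load, peak 30: 7w₀L³/(360EI) = 97.05/EI
  span EF: UDL 17.4: wL³/(24EI) = 156.6/EI
  span EF: point load 29 at a = 3: Pab(L + b)/(6LEI) = 65.25/EI
  relative rotation θ_0 = (415.5 + 221.8)/EI = 637.4/EI
A unit hogging moment at E produces rotation L₁/(3EI) + L₂/(3EI) = 3.833/EI.
Compatibility: M_E·(L₁+L₂)/(3EI) = θ_0, giving M_E = 166.3 kN·m (hogging).
Span DE, ΣM about D with M_E applied at E: R_E^{DE}·5.5 = 694.1 + 166.3, so R_E^{DE} = 156.4 kN and R_D = 247 − 156.4 = 90.57 kN.
Span EF, ΣM about F: R_E^{EF}·6 = 400.2 + 166.3, so R_E^{EF} = 94.41 kN and R_F = 133.4 − 94.41 = 38.99 kN.
R_E = 156.4 + 94.41 = 250.8 kN.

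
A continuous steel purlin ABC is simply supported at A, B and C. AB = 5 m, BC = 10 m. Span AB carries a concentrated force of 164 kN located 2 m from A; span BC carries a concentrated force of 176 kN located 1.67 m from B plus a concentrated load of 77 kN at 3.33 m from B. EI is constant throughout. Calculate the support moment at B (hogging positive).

Take M_B as the redundant. Released structure: two simple spans AB and BC with a hinge at B.
Discontinuity in slope at B on the released structure — sum the simple-span end rotations:
  span AB: point load 164 at a = 2: Pab(L + a)/(6LEI) = 229.6/EI
  span BC: point load 176 at a = 1.67: Pab(L + b)/(6LEI) = 748/EI
  span BC: point load 77 at a = 3.33: Pab(L + b)/(6LEI) = 475.2/EI
  relative rotation θ_0 = (229.6 + 1223)/EI = 1453/EI
A unit hogging moment at B produces rotation L₁/(3EI) + L₂/(3EI) = 5/EI.
Compatibility: M_B·(L₁+L₂)/(3EI) = θ_0, giving M_B = 290.5 kN·m (hogging).

M_B = 290.5 kN·m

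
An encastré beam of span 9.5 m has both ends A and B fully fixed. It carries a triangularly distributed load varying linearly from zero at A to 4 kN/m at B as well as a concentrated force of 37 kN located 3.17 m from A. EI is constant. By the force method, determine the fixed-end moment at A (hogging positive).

Release both end moments; the primary structure is a simply-supported span AB with redundants M_A and M_B.
Simple-span end rotations at A and B under the given loads:
  at A: triangular load, peak 4: 7w₀L³/(360EI) = 66.68/EI
  at B: triangular load, peak 4: w₀L³/(45EI) = 76.21/EI
  at A: point load 37 at a = 3.17: Pab(L + b)/(6LEI) = 206.2/EI
  at B: point load 37 at a = 3.17: Pab(L + a)/(6LEI) = 165/EI
  θ_A0 = 272.9/EI,  θ_B0 = 241.2/EI
Flexibility coefficients: a unit moment at one end gives L/(3EI) there and L/(6EI) at the far end, so f₁₁ = f₂₂ = 3.167/EI and f₁₂ = f₂₁ = 1.583/EI.
Compatibility — zero rotation at each built-in end:
  3.167 M_A + 1.583 M_B = 272.9
  1.583 M_A + 3.167 M_B = 241.2
Solving the pair gives M_A = 64.11 kN·m and M_B = 44.13 kN·m (hogging).

M_A = 64.11 kN·m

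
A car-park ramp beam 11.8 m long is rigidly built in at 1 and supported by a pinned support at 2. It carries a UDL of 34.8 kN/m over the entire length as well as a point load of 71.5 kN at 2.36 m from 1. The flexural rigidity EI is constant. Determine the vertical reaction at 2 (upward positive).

Release the roller at 2. Primary structure: cantilever fixed at 1.
Downward deflection at the released point 2 due to the loads:
  UDL 34.8: wL⁴/(8EI) = 84337/EI
  point load 71.5 at a = 2.36: Pa²(3L − a)/(6EI) = 2193/EI
  δ_0 = 86530/EI
Tip deflection under a unit load at 2: L³/(3EI) = 547.7/EI.
The prop prevents deflection at 2: R_2 = δ_0/δ_{22} = 86530/547.7 = 158 kN.

R_2 = 158 kN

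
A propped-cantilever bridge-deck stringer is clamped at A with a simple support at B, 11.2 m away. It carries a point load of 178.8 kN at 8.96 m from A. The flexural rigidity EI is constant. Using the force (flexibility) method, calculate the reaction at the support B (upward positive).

Take the reaction at B as the redundant and release it; the primary structure is a cantilever fixed at A.
Deflection at B on the released cantilever, summing each load's contribution:
  point load 178.8 at a = 8.96: Pa²(3L − a)/(6EI) = 58949/EI
Flexibility coefficient — unit upward force at B: δ_{BB} = L³/(3EI) = 468.3/EI.
Compatibility at B: δ_0 − R_B·δ_{BB} = 0, so R_B = 58949/468.3 = 125.9 kN.

R_B = 125.9 kN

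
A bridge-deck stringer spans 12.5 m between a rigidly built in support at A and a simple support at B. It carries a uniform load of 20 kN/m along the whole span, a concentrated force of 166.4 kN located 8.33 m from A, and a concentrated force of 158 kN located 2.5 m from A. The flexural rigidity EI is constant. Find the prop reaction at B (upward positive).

Take the reaction at B as the redundant and release it; the primary structure is a cantilever fixed at A.
Downward deflection at the released point B due to the loads:
  UDL 20: wL⁴/(8EI) = 61035/EI
  point load 166.4 at a = 8.33: Pa²(3L − a)/(6EI) = 56134/EI
  point load 158 at a = 2.5: Pa²(3L − a)/(6EI) = 5760/EI
  δ_0 = 122930/EI
Tip deflection under a unit load at B: L³/(3EI) = 651/EI.
The prop prevents deflection at B: R_B = δ_0/δ_{BB} = 122930/651 = 188.8 kN.

R_B = 188.8 kN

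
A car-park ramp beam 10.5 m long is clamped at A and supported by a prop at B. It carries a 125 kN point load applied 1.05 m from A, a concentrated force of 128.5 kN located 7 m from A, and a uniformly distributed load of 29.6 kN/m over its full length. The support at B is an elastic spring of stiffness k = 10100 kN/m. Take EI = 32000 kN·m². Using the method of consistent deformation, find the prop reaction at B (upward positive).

Release the roller at B. Primary structure: cantilever fixed at A.
Primary-structure tip deflection at B by superposition:
  point load 125 at a = 1.05: Pa²(3L − a)/(6EI) = 699.4/EI
  point load 128.5 at a = 7: Pa²(3L − a)/(6EI) = 25711/EI
  UDL 29.6: wL⁴/(8EI) = 44974/EI
  δ_0 = 71384/EI
Flexibility coefficient — unit upward force at B: δ_{BB} = L³/(3EI) = 385.9/EI.
With EI = 32000 kN·m²: δ_0 = 2.2307 m and δ_{BB} = 0.012059 m/kN.
Compatibility — the spring shortens by R_B/k under the reaction it provides: δ_0 − R_B·δ_{BB} = R_B/k. With 1/k = 0.000099 m/kN, R_B = δ_0 / (δ_{BB} + 1/k) = 2.2307 / (0.012059 + 0.000099) = 183.5 kN.

R_B = 183.5 kN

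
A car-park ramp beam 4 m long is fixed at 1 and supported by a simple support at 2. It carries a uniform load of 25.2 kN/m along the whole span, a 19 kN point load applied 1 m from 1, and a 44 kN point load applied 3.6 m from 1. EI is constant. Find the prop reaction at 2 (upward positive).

Choose R_2 as the redundant. The primary structure is the cantilever fixed at 1.
Primary-structure tip deflection at 2 by superposition:
  UDL 25.2: wL⁴/(8EI) = 806.4/EI
  point load 19 at a = 1: Pa²(3L − a)/(6EI) = 34.83/EI
  point load 44 at a = 3.6: Pa²(3L − a)/(6EI) = 798.3/EI
  δ_0 = 1640/EI
Flexibility coefficient — unit upward force at 2: δ_{22} = L³/(3EI) = 21.33/EI.
Compatibility at 2: δ_0 − R_2·δ_{22} = 0, so R_2 = 1640/21.33 = 76.85 kN.

R_2 = 76.85 kN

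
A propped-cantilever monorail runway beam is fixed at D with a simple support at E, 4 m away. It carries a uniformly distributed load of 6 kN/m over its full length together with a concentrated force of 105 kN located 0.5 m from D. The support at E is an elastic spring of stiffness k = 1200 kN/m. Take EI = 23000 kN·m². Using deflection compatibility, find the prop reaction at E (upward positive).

R_E = 5.983 kN

Take the reaction at E as the redundant and release it; the primary structure is a cantilever fixed at D.
Downward deflection at the released point E due to the loads:
  UDL 6: wL⁴/(8EI) = 192/EI
  point load 105 at a = 0.5: Pa²(3L − a)/(6EI) = 50.31/EI
  δ_0 = 242.3/EI
Tip deflection under a unit load at E: L³/(3EI) = 21.33/EI.
With EI = 23000 kN·m²: δ_0 = 0.010535 m and δ_{EE} = 0.000928 m/kN.
Compatibility — the spring shortens by R_E/k under the reaction it provides: δ_0 − R_E·δ_{EE} = R_E/k. With 1/k = 0.000833 m/kN, R_E = δ_0 / (δ_{EE} + 1/k) = 0.010535 / (0.000928 + 0.000833) = 5.983 kN.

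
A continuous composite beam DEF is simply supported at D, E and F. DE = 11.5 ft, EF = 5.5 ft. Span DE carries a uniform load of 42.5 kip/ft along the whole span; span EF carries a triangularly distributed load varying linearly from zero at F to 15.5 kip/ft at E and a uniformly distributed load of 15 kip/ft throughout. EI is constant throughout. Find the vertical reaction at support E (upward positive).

Take M_E as the redundant. Released structure: two simple spans DE and EF with a hinge at E.
End slopes at the hinge E, treating each span as simply supported:
  span DE: UDL 42.5: wL³/(24EI) = 2693/EI
  span EF: triangular load, peak 15.5: w₀L³/(45EI) = 57.31/EI
  span EF: UDL 15: wL³/(24EI) = 104/EI
  relative rotation θ_0 = (2693 + 161.3)/EI = 2855/EI
A unit hogging moment at E produces rotation L₁/(3EI) + L₂/(3EI) = 5.667/EI.
Compatibility: M_E·(L₁+L₂)/(3EI) = θ_0, giving M_E = 503.7 kip·ft (hogging).
Span DE, ΣM about D with M_E applied at E: R_E^{DE}·11.5 = 2810 + 503.7, so R_E^{DE} = 288.2 kip and R_D = 488.8 − 288.2 = 200.6 kip.
Span EF, ΣM about F: R_E^{EF}·5.5 = 383.2 + 503.7, so R_E^{EF} = 161.3 kip and R_F = 125.1 − 161.3 = -36.13 kip.
R_E = 288.2 + 161.3 = 449.4 kip.

R_E = 449.4 kip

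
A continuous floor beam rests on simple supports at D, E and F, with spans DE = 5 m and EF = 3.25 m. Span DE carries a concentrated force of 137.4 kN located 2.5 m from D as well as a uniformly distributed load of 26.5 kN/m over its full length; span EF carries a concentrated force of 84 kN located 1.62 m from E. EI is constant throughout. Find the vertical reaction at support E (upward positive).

Take M_E as the redundant. Released structure: two simple spans DE and EF with a hinge at E.
End slopes at the hinge E, treating each span as simply supported:
  span DE: point load 137.4 at a = 2.5: Pab(L + a)/(6LEI) = 214.7/EI
  span DE: UDL 26.5: wL³/(24EI) = 138/EI
  span EF: point load 84 at a = 1.62: Pab(L + b)/(6LEI) = 55.51/EI
  relative rotation θ_0 = (352.7 + 55.51)/EI = 408.2/EI
A unit hogging moment at E produces rotation L₁/(3EI) + L₂/(3EI) = 2.75/EI.
Slope continuity at E: θ_0 = M_E·2.75/EI, so M_E = 408.2/2.75 = 148.4 kN·m (hogging).
Span DE, ΣM about D with M_E applied at E: R_E^{DE}·5 = 674.8 + 148.4, so R_E^{DE} = 164.6 kN and R_D = 269.9 − 164.6 = 105.3 kN.
Span EF, ΣM about F: R_E^{EF}·3.25 = 136.9 + 148.4, so R_E^{EF} = 87.8 kN and R_F = 84 − 87.8 = -3.804 kN.
R_E = 164.6 + 87.8 = 252.4 kN.

R_E = 252.4 kN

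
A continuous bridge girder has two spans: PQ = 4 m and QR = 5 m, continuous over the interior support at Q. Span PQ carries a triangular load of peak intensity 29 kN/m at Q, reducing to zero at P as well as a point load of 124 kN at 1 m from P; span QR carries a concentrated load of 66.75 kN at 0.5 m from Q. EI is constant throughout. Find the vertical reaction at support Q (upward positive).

R_Q = 154.7 kN

Release continuity at Q by inserting a hinge; the redundant is the internal moment M_Q. The primary structure is two simply-supported spans PQ and QR.
End slopes at the hinge Q, treating each span as simply supported:
  span PQ: triangular load, peak 29: w₀L³/(45EI) = 41.24/EI
  span PQ: point load 124 at a = 1: Pab(L + a)/(6LEI) = 77.5/EI
  span QR: point load 66.75 at a = 0.5: Pab(L + b)/(6LEI) = 47.56/EI
  relative rotation θ_0 = (118.7 + 47.56)/EI = 166.3/EI
A unit hogging moment at Q produces rotation L₁/(3EI) + L₂/(3EI) = 3/EI.
Compatibility: M_Q·(L₁+L₂)/(3EI) = θ_0, giving M_Q = 55.43 kN·m (hogging).
Span PQ, ΣM about P with M_Q applied at Q: R_Q^{PQ}·4 = 278.7 + 55.43, so R_Q^{PQ} = 83.53 kN and R_P = 182 − 83.53 = 98.47 kN.
Span QR, ΣM about R: R_Q^{QR}·5 = 300.4 + 55.43, so R_Q^{QR} = 71.16 kN and R_R = 66.75 − 71.16 = -4.412 kN.
R_Q = 83.53 + 71.16 = 154.7 kN.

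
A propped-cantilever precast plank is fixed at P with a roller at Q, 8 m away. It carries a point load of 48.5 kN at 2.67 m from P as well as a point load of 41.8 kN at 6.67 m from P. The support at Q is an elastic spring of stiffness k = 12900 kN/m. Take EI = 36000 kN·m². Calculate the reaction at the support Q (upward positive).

Release the roller at Q. Primary structure: cantilever fixed at P.
Free-end deflection of the primary structure under the applied loading (downward +):
  point load 48.5 at a = 2.67: Pa²(3L − a)/(6EI) = 1229/EI
  point load 41.8 at a = 6.67: Pa²(3L − a)/(6EI) = 5371/EI
  δ_0 = 6600/EI
Flexibility coefficient — unit upward force at Q: δ_{QQ} = L³/(3EI) = 170.7/EI.
With EI = 36000 kN·m²: δ_0 = 0.18334 m and δ_{QQ} = 0.004741 m/kN.
Compatibility — the spring shortens by R_Q/k under the reaction it provides: δ_0 − R_Q·δ_{QQ} = R_Q/k. With 1/k = 0.000078 m/kN, R_Q = δ_0 / (δ_{QQ} + 1/k) = 0.18334 / (0.004741 + 0.000078) = 38.05 kN.

R_Q = 38.05 kN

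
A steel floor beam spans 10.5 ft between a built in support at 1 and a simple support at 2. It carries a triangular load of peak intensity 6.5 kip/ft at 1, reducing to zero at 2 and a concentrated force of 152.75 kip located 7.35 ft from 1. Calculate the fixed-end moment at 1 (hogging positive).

M_1 = 266.7 kip·ft

Choose R_2 as the redundant. The primary structure is the cantilever fixed at 1.
Deflection at 2 on the released cantilever, summing each load's contribution:
  triangular load, peak 6.5 at the fixed end: w₀L⁴/(30EI) = 2634/EI
  point load 152.75 at a = 7.35: Pa²(3L − a)/(6EI) = 33214/EI
  δ_0 = 35848/EI
Flexibility coefficient — unit upward force at 2: δ_{22} = L³/(3EI) = 385.9/EI.
Compatibility at 2: δ_0 − R_2·δ_{22} = 0, so R_2 = 35848/385.9 = 92.9 kip.
Moment equilibrium about 1: M_1 = Σ(load moments about 1) − R_2·L = 1242 − 92.9×10.5 = 266.7 kip·ft.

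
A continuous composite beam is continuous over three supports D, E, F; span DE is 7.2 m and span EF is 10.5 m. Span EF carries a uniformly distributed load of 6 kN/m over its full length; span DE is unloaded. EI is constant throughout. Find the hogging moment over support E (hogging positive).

Insert a hinge at E; M_E is the redundant, and each span becomes simply supported.
Rotations at E on the released spans (each span's end-slope, ×1/EI):
  span EF: UDL 6: wL³/(24EI) = 289.4/EI
  relative rotation θ_0 = (0 + 289.4)/EI = 289.4/EI
A unit hogging moment at E produces rotation L₁/(3EI) + L₂/(3EI) = 5.9/EI.
Compatibility: M_E·(L₁+L₂)/(3EI) = θ_0, giving M_E = 49.05 kN·m (hogging).

M_E = 49.05 kN·m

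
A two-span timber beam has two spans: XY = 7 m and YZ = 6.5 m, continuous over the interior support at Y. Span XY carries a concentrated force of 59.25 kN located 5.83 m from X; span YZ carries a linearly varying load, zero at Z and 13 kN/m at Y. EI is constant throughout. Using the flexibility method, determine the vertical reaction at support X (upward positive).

R_X = 3.465 kN

Insert a hinge at Y; M_Y is the redundant, and each span becomes simply supported.
End slopes at the hinge Y, treating each span as simply supported:
  span XY: point load 59.25 at a = 5.83: Pab(L + a)/(6LEI) = 123.5/EI
  span YZ: triangular load, peak 13: w₀L³/(45EI) = 79.34/EI
  relative rotation θ_0 = (123.5 + 79.34)/EI = 202.8/EI
A unit hogging moment at Y produces rotation L₁/(3EI) + L₂/(3EI) = 4.5/EI.
Slope continuity at Y: θ_0 = M_Y·4.5/EI, so M_Y = 202.8/4.5 = 45.07 kN·m (hogging).
Span XY, ΣM about X with M_Y applied at Y: R_Y^{XY}·7 = 345.4 + 45.07, so R_Y^{XY} = 55.78 kN and R_X = 59.25 − 55.78 = 3.465 kN.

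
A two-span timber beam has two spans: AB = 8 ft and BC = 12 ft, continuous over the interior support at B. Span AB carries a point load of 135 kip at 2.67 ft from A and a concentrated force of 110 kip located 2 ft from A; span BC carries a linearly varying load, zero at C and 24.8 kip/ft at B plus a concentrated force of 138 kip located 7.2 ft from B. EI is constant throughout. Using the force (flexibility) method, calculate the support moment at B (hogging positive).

M_B = 415.1 kip·ft

Insert a hinge at B; M_B is the redundant, and each span becomes simply supported.
Discontinuity in slope at B on the released structure — sum the simple-span end rotations:
  span AB: point load 135 at a = 2.67: Pab(L + a)/(6LEI) = 427.1/EI
  span AB: point load 110 at a = 2: Pab(L + a)/(6LEI) = 275/EI
  span BC: triangular load, peak 24.8: w₀L³/(45EI) = 952.3/EI
  span BC: point load 138 at a = 7.2: Pab(L + b)/(6LEI) = 1113/EI
  relative rotation θ_0 = (702.1 + 2065)/EI = 2767/EI
A unit hogging moment at B produces rotation L₁/(3EI) + L₂/(3EI) = 6.667/EI.
Compatibility: M_B·(L₁+L₂)/(3EI) = θ_0, giving M_B = 415.1 kip·ft (hogging).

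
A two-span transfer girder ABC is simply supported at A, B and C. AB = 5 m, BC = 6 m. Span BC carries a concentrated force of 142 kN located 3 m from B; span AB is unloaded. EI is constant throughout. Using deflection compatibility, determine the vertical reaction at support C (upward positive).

R_C = 56.48 kN

Release continuity at B by inserting a hinge; the redundant is the internal moment M_B. The primary structure is two simply-supported spans AB and BC.
Rotations at B on the released spans (each span's end-slope, ×1/EI):
  span BC: point load 142 at a = 3: Pab(L + b)/(6LEI) = 319.5/EI
  relative rotation θ_0 = (0 + 319.5)/EI = 319.5/EI
A unit hogging moment at B produces rotation L₁/(3EI) + L₂/(3EI) = 3.667/EI.
Slope continuity at B: θ_0 = M_B·3.667/EI, so M_B = 319.5/3.667 = 87.14 kN·m (hogging).
Span BC, ΣM about C: R_B^{BC}·6 = 426 + 87.14, so R_B^{BC} = 85.52 kN and R_C = 142 − 85.52 = 56.48 kN.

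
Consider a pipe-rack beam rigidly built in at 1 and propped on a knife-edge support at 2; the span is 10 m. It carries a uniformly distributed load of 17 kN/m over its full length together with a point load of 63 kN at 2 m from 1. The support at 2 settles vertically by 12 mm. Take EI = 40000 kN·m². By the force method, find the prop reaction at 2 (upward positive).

Take the reaction at 2 as the redundant and release it; the primary structure is a cantilever fixed at 1.
Downward deflection at the released point 2 due to the loads:
  UDL 17: wL⁴/(8EI) = 21250/EI
  point load 63 at a = 2: Pa²(3L − a)/(6EI) = 1176/EI
  δ_0 = 22426/EI
Flexibility coefficient — unit upward force at 2: δ_{22} = L³/(3EI) = 333.3/EI.
With EI = 40000 kN·m²: δ_0 = 0.56065 m and δ_{22} = 0.008333 m/kN.
Compatibility — the beam at 2 must follow the support down by 0.012 m: δ_0 − R_2·δ_{22} = 0.012, so R_2 = (0.56065 − 0.012)/0.008333 = 65.84 kN.

R_2 = 65.84 kN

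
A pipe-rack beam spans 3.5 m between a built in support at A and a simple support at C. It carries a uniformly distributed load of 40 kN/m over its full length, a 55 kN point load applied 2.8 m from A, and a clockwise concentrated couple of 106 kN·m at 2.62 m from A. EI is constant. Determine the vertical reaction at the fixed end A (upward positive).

R_A = 61.22 kN

Choose R_C as the redundant. The primary structure is the cantilever fixed at A.
Primary-structure tip deflection at C by superposition:
  UDL 40: wL⁴/(8EI) = 750.3/EI
  point load 55 at a = 2.8: Pa²(3L − a)/(6EI) = 553.4/EI
  clockwise couple 106 at a = 2.62: M₀a(2L − a)/(2EI) = 608.2/EI
  δ_0 = 1912/EI
Flexibility coefficient — unit upward force at C: δ_{CC} = L³/(3EI) = 14.29/EI.
Compatibility at C: δ_0 − R_C·δ_{CC} = 0, so R_C = 1912/14.29 = 133.8 kN.
Vertical equilibrium: R_A = ΣP − R_C = 195 − 133.8 = 61.22 kN.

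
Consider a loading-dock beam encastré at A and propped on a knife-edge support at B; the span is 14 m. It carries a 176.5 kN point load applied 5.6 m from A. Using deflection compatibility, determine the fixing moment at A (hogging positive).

Release the roller at B. Primary structure: cantilever fixed at A.
Deflection at B on the released cantilever, summing each load's contribution:
  point load 176.5 at a = 5.6: Pa²(3L − a)/(6EI) = 33579/EI
Flexibility coefficient — unit upward force at B: δ_{BB} = L³/(3EI) = 914.7/EI.
Compatibility at B: δ_0 − R_B·δ_{BB} = 0, so R_B = 33579/914.7 = 36.71 kN.
Moment equilibrium about A: M_A = Σ(load moments about A) − R_B·L = 988.4 − 36.71×14 = 474.4 kN·m.

M_A = 474.4 kN·m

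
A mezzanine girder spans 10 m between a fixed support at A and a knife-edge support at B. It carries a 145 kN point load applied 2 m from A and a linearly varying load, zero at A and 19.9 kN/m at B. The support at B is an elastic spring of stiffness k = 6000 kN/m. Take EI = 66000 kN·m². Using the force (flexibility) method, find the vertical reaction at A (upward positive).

Choose R_B as the redundant. The primary structure is the cantilever fixed at A.
Downward deflection at the released point B due to the loads:
  point load 145 at a = 2: Pa²(3L − a)/(6EI) = 2707/EI
  triangular load, peak 19.9 at the free end: 11w₀L⁴/(120EI) = 18242/EI
  δ_0 = 20948/EI
Flexibility coefficient — unit upward force at B: δ_{BB} = L³/(3EI) = 333.3/EI.
With EI = 66000 kN·m²: δ_0 = 0.3174 m and δ_{BB} = 0.005051 m/kN.
Compatibility — the spring shortens by R_B/k under the reaction it provides: δ_0 − R_B·δ_{BB} = R_B/k. With 1/k = 0.000167 m/kN, R_B = δ_0 / (δ_{BB} + 1/k) = 0.3174 / (0.005051 + 0.000167) = 60.84 kN.
Vertical equilibrium: R_A = ΣP − R_B = 244.5 − 60.84 = 183.7 kN.

R_A = 183.7 kN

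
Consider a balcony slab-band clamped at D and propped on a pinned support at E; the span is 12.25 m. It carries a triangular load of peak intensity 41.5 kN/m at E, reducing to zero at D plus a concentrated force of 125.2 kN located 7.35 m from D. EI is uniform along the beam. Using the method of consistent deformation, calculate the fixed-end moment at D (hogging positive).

M_D = 620.9 kN·m

Release the roller at E. Primary structure: cantilever fixed at D.
Deflection at E on the released cantilever, summing each load's contribution:
  triangular load, peak 41.5 at the free end: 11w₀L⁴/(120EI) = 85665/EI
  point load 125.2 at a = 7.35: Pa²(3L − a)/(6EI) = 33142/EI
  δ_0 = 118807/EI
Tip deflection under a unit load at E: L³/(3EI) = 612.8/EI.
Compatibility at E: δ_0 − R_E·δ_{EE} = 0, so R_E = 118807/612.8 = 193.9 kN.
Moment equilibrium about D: M_D = Σ(load moments about D) − R_E·L = 2996 − 193.9×12.25 = 620.9 kN·m.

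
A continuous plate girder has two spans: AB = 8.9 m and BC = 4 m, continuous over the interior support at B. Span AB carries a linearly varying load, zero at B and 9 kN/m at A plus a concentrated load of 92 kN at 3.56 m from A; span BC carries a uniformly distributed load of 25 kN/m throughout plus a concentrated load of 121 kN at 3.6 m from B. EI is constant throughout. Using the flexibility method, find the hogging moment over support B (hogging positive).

M_B = 146.5 kN·m

Release continuity at B by inserting a hinge; the redundant is the internal moment M_B. The primary structure is two simply-supported spans AB and BC.
Discontinuity in slope at B on the released structure — sum the simple-span end rotations:
  span AB: triangular load, peak 9: 7w₀L³/(360EI) = 123.4/EI
  span AB: point load 92 at a = 3.56: Pab(L + a)/(6LEI) = 408.1/EI
  span BC: UDL 25: wL³/(24EI) = 66.67/EI
  span BC: point load 121 at a = 3.6: Pab(L + b)/(6LEI) = 31.94/EI
  relative rotation θ_0 = (531.5 + 98.61)/EI = 630.1/EI
A unit hogging moment at B produces rotation L₁/(3EI) + L₂/(3EI) = 4.3/EI.
Compatibility: M_B·(L₁+L₂)/(3EI) = θ_0, giving M_B = 146.5 kN·m (hogging).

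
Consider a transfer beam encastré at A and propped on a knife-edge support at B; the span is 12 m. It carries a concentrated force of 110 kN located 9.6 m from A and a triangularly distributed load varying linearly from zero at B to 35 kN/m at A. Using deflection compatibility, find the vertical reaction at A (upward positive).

R_A = 200.6 kN

Release the roller at B. Primary structure: cantilever fixed at A.
Primary-structure tip deflection at B by superposition:
  point load 110 at a = 9.6: Pa²(3L − a)/(6EI) = 44605/EI
  triangular load, peak 35 at the fixed end: w₀L⁴/(30EI) = 24192/EI
  δ_0 = 68797/EI
Tip deflection under a unit load at B: L³/(3EI) = 576/EI.
Compatibility at B: δ_0 − R_B·δ_{BB} = 0, so R_B = 68797/576 = 119.4 kN.
Vertical equilibrium: R_A = ΣP − R_B = 320 − 119.4 = 200.6 kN.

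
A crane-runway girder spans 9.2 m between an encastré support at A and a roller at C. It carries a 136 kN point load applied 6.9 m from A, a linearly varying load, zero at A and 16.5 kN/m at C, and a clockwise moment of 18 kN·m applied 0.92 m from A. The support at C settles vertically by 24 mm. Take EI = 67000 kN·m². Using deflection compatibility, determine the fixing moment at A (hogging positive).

M_A = 298 kN·m

Release the roller at C. Primary structure: cantilever fixed at A.
Free-end deflection of the primary structure under the applied loading (downward +):
  point load 136 at a = 6.9: Pa²(3L − a)/(6EI) = 22339/EI
  triangular load, peak 16.5 at the free end: 11w₀L⁴/(120EI) = 10835/EI
  clockwise couple 18 at a = 0.92: M₀a(2L − a)/(2EI) = 144.7/EI
  δ_0 = 33319/EI
Tip deflection under a unit load at C: L³/(3EI) = 259.6/EI.
With EI = 67000 kN·m²: δ_0 = 0.4973 m and δ_{CC} = 0.003874 m/kN.
Compatibility — the beam at C must follow the support down by 0.024 m: δ_0 − R_C·δ_{CC} = 0.024, so R_C = (0.4973 − 0.024)/0.003874 = 122.2 kN.
Moment equilibrium about A: M_A = Σ(load moments about A) − R_C·L = 1422 − 122.2×9.2 = 298 kN·m.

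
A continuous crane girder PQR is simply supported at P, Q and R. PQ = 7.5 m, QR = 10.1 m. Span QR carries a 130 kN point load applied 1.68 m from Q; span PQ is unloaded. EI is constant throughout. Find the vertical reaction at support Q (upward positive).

Take M_Q as the redundant. Released structure: two simple spans PQ and QR with a hinge at Q.
End slopes at the hinge Q, treating each span as simply supported:
  span QR: point load 130 at a = 1.68: Pab(L + b)/(6LEI) = 562/EI
  relative rotation θ_0 = (0 + 562)/EI = 562/EI
A unit hogging moment at Q produces rotation L₁/(3EI) + L₂/(3EI) = 5.867/EI.
Compatibility: M_Q·(L₁+L₂)/(3EI) = θ_0, giving M_Q = 95.79 kN·m (hogging).
Span PQ, ΣM about P with M_Q applied at Q: R_Q^{PQ}·7.5 = 0 + 95.79, so R_Q^{PQ} = 12.77 kN and R_P = 0 − 12.77 = -12.77 kN.
Span QR, ΣM about R: R_Q^{QR}·10.1 = 1095 + 95.79, so R_Q^{QR} = 117.9 kN and R_R = 130 − 117.9 = 12.14 kN.
R_Q = 12.77 + 117.9 = 130.6 kN.

R_Q = 130.6 kN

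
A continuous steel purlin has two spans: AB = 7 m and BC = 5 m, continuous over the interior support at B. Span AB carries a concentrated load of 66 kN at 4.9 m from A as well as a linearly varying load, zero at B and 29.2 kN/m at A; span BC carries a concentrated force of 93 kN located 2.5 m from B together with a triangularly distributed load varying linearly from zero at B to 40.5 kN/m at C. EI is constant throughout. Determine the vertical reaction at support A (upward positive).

R_A = 65.4 kN

Take M_B as the redundant. Released structure: two simple spans AB and BC with a hinge at B.
End slopes at the hinge B, treating each span as simply supported:
  span AB: point load 66 at a = 4.9: Pab(L + a)/(6LEI) = 192.4/EI
  span AB: triangular load, peak 29.2: 7w₀L³/(360EI) = 194.7/EI
  span BC: point load 93 at a = 2.5: Pab(L + b)/(6LEI) = 145.3/EI
  span BC: triangular load, peak 40.5: 7w₀L³/(360EI) = 98.44/EI
  relative rotation θ_0 = (387.2 + 243.8)/EI = 630.9/EI
A unit hogging moment at B produces rotation L₁/(3EI) + L₂/(3EI) = 4/EI.
Compatibility: M_B·(L₁+L₂)/(3EI) = θ_0, giving M_B = 157.7 kN·m (hogging).
Span AB, ΣM about A with M_B applied at B: R_B^{AB}·7 = 561.9 + 157.7, so R_B^{AB} = 102.8 kN and R_A = 168.2 − 102.8 = 65.4 kN.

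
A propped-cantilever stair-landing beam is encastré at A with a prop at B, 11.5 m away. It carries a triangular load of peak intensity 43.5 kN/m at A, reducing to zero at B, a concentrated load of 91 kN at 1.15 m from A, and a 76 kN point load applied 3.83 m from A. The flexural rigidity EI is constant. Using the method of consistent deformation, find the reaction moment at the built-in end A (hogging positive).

M_A = 634.8 kN·m

Release the roller at B. Primary structure: cantilever fixed at A.
Primary-structure tip deflection at B by superposition:
  triangular load, peak 43.5 at the fixed end: w₀L⁴/(30EI) = 25361/EI
  point load 91 at a = 1.15: Pa²(3L − a)/(6EI) = 668.9/EI
  point load 76 at a = 3.83: Pa²(3L − a)/(6EI) = 5699/EI
  δ_0 = 31728/EI
Flexibility coefficient — unit upward force at B: δ_{BB} = L³/(3EI) = 507/EI.
Compatibility at B: δ_0 − R_B·δ_{BB} = 0, so R_B = 31728/507 = 62.59 kN.
Moment equilibrium about A: M_A = Σ(load moments about A) − R_B·L = 1355 − 62.59×11.5 = 634.8 kN·m.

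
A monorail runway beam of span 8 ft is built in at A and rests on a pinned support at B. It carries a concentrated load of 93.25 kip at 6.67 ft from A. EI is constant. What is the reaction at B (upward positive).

Release the roller at B. Primary structure: cantilever fixed at A.
Downward deflection at the released point B due to the loads:
  point load 93.25 at a = 6.67: Pa²(3L − a)/(6EI) = 11983/EI
Tip deflection under a unit load at B: L³/(3EI) = 170.7/EI.
The prop prevents deflection at B: R_B = δ_0/δ_{BB} = 11983/170.7 = 70.21 kip.

R_B = 70.21 kip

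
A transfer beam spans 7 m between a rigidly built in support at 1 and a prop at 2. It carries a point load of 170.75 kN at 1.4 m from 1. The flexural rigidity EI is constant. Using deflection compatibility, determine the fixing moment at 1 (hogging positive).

M_1 = 172.1 kN·m

Release the roller at 2. Primary structure: cantilever fixed at 1.
Primary-structure tip deflection at 2 by superposition:
  point load 170.75 at a = 1.4: Pa²(3L − a)/(6EI) = 1093/EI
Tip deflection under a unit load at 2: L³/(3EI) = 114.3/EI.
The prop prevents deflection at 2: R_2 = δ_0/δ_{22} = 1093/114.3 = 9.562 kN.
Moment equilibrium about 1: M_1 = Σ(load moments about 1) − R_2·L = 239.1 − 9.562×7 = 172.1 kN·m.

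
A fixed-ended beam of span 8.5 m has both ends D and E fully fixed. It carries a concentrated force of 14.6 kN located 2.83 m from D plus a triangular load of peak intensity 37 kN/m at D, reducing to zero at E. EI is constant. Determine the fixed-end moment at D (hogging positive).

M_D = 152 kN·m

Release both end moments; the primary structure is a simply-supported span DE with redundants M_D and M_E.
End rotations of the released simple span under the applied load (×1/EI):
  at D: point load 14.6 at a = 2.83: Pab(L + b)/(6LEI) = 65.09/EI
  at E: point load 14.6 at a = 2.83: Pab(L + a)/(6LEI) = 52.05/EI
  at D: triangular load, peak 37: w₀L³/(45EI) = 504.9/EI
  at E: triangular load, peak 37: 7w₀L³/(360EI) = 441.8/EI
  θ_D0 = 570/EI,  θ_E0 = 493.9/EI
Flexibility coefficients: a unit moment at one end gives L/(3EI) there and L/(6EI) at the far end, so f₁₁ = f₂₂ = 2.833/EI and f₁₂ = f₂₁ = 1.417/EI.
Compatibility — zero rotation at each built-in end:
  2.833 M_D + 1.417 M_E = 570
  1.417 M_D + 2.833 M_E = 493.9
Solving the pair gives M_D = 152 kN·m and M_E = 98.28 kN·m (hogging).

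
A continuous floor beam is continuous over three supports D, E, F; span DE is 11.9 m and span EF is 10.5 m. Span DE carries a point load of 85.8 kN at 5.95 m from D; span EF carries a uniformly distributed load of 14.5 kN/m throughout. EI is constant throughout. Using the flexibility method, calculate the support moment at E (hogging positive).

M_E = 195.4 kN·m

Insert a hinge at E; M_E is the redundant, and each span becomes simply supported.
Discontinuity in slope at E on the released structure — sum the simple-span end rotations:
  span DE: point load 85.8 at a = 5.95: Pab(L + a)/(6LEI) = 759.4/EI
  span EF: UDL 14.5: wL³/(24EI) = 699.4/EI
  relative rotation θ_0 = (759.4 + 699.4)/EI = 1459/EI
A unit hogging moment at E produces rotation L₁/(3EI) + L₂/(3EI) = 7.467/EI.
Compatibility: M_E·(L₁+L₂)/(3EI) = θ_0, giving M_E = 195.4 kN·m (hogging).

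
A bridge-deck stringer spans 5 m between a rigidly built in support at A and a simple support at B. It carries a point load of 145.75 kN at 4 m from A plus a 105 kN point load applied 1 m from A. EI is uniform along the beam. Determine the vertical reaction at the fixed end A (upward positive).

R_A = 142.3 kN

Take the reaction at B as the redundant and release it; the primary structure is a cantilever fixed at A.
Free-end deflection of the primary structure under the applied loading (downward +):
  point load 145.75 at a = 4: Pa²(3L − a)/(6EI) = 4275/EI
  point load 105 at a = 1: Pa²(3L − a)/(6EI) = 245/EI
  δ_0 = 4520/EI
Tip deflection under a unit load at B: L³/(3EI) = 41.67/EI.
Compatibility at B: δ_0 − R_B·δ_{BB} = 0, so R_B = 4520/41.67 = 108.5 kN.
Vertical equilibrium: R_A = ΣP − R_B = 250.8 − 108.5 = 142.3 kN.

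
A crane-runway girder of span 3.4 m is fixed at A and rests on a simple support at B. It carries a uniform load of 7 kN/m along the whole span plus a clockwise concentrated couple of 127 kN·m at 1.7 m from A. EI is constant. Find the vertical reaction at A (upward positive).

Release the roller at B. Primary structure: cantilever fixed at A.
Free-end deflection of the primary structure under the applied loading (downward +):
  UDL 7: wL⁴/(8EI) = 116.9/EI
  clockwise couple 127 at a = 1.7: M₀a(2L − a)/(2EI) = 550.5/EI
  δ_0 = 667.5/EI
Tip deflection under a unit load at B: L³/(3EI) = 13.1/EI.
Compatibility at B: δ_0 − R_B·δ_{BB} = 0, so R_B = 667.5/13.1 = 50.95 kN.
Vertical equilibrium: R_A = ΣP − R_B = 23.8 − 50.95 = -27.15 kN.

R_A = -27.15 kN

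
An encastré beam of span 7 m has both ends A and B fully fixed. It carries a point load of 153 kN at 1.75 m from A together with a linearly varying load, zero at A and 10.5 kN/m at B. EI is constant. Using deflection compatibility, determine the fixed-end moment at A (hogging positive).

Take the two fixed-end moments M_A, M_B as redundants; the released structure is the simple span AB.
End rotations of the released simple span under the applied load (×1/EI):
  at A: point load 153 at a = 1.75: Pab(L + b)/(6LEI) = 410/EI
  at B: point load 153 at a = 1.75: Pab(L + a)/(6LEI) = 292.9/EI
  at A: triangular load, peak 10.5: 7w₀L³/(360EI) = 70.03/EI
  at B: triangular load, peak 10.5: w₀L³/(45EI) = 80.03/EI
  θ_A0 = 480/EI,  θ_B0 = 372.9/EI
Flexibility coefficients: a unit moment at one end gives L/(3EI) there and L/(6EI) at the far end, so f₁₁ = f₂₂ = 2.333/EI and f₁₂ = f₂₁ = 1.167/EI.
Compatibility — zero rotation at each built-in end:
  2.333 M_A + 1.167 M_B = 480
  1.167 M_A + 2.333 M_B = 372.9
Solving the pair gives M_A = 167.8 kN·m and M_B = 75.93 kN·m (hogging).

M_A = 167.8 kN·m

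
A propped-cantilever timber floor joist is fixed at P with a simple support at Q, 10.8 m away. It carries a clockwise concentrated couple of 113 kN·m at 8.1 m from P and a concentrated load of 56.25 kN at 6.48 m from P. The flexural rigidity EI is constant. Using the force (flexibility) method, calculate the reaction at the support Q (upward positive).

Remove the prop at Q; the released (primary) structure is a cantilever built in at P.
Deflection at Q on the released cantilever, summing each load's contribution:
  clockwise couple 113 at a = 8.1: M₀a(2L − a)/(2EI) = 6178/EI
  point load 56.25 at a = 6.48: Pa²(3L − a)/(6EI) = 10204/EI
  δ_0 = 16382/EI
Flexibility coefficient — unit upward force at Q: δ_{QQ} = L³/(3EI) = 419.9/EI.
Compatibility at Q: δ_0 − R_Q·δ_{QQ} = 0, so R_Q = 16382/419.9 = 39.01 kN.

R_Q = 39.01 kN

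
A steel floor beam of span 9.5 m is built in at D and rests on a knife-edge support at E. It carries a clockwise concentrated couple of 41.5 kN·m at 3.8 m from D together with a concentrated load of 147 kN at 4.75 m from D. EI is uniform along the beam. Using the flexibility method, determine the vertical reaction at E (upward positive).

R_E = 50.13 kN

Choose R_E as the redundant. The primary structure is the cantilever fixed at D.
Primary-structure tip deflection at E by superposition:
  clockwise couple 41.5 at a = 3.8: M₀a(2L − a)/(2EI) = 1199/EI
  point load 147 at a = 4.75: Pa²(3L − a)/(6EI) = 13129/EI
  δ_0 = 14327/EI
Tip deflection under a unit load at E: L³/(3EI) = 285.8/EI.
Compatibility at E: δ_0 − R_E·δ_{EE} = 0, so R_E = 14327/285.8 = 50.13 kN.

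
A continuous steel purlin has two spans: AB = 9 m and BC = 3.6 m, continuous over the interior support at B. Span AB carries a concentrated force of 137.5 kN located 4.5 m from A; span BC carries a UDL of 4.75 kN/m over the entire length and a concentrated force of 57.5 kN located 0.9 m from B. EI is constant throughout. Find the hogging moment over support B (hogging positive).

Insert a hinge at B; M_B is the redundant, and each span becomes simply supported.
Rotations at B on the released spans (each span's end-slope, ×1/EI):
  span AB: point load 137.5 at a = 4.5: Pab(L + a)/(6LEI) = 696.1/EI
  span BC: UDL 4.75: wL³/(24EI) = 9.234/EI
  span BC: point load 57.5 at a = 0.9: Pab(L + b)/(6LEI) = 40.75/EI
  relative rotation θ_0 = (696.1 + 49.99)/EI = 746.1/EI
A unit hogging moment at B produces rotation L₁/(3EI) + L₂/(3EI) = 4.2/EI.
Compatibility: M_B·(L₁+L₂)/(3EI) = θ_0, giving M_B = 177.6 kN·m (hogging).

M_B = 177.6 kN·m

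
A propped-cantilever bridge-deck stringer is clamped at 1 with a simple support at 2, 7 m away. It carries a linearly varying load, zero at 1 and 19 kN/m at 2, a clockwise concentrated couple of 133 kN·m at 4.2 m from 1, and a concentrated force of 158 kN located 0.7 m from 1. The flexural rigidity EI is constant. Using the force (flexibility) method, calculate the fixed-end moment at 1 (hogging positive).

Choose R_2 as the redundant. The primary structure is the cantilever fixed at 1.
Primary-structure tip deflection at 2 by superposition:
  triangular load, peak 19 at the free end: 11w₀L⁴/(120EI) = 4182/EI
  clockwise couple 133 at a = 4.2: M₀a(2L − a)/(2EI) = 2737/EI
  point load 158 at a = 0.7: Pa²(3L − a)/(6EI) = 261.9/EI
  δ_0 = 7181/EI
Tip deflection under a unit load at 2: L³/(3EI) = 114.3/EI.
The prop prevents deflection at 2: R_2 = δ_0/δ_{22} = 7181/114.3 = 62.81 kN.
Moment equilibrium about 1: M_1 = Σ(load moments about 1) − R_2·L = 553.9 − 62.81×7 = 114.3 kN·m.

M_1 = 114.3 kN·m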